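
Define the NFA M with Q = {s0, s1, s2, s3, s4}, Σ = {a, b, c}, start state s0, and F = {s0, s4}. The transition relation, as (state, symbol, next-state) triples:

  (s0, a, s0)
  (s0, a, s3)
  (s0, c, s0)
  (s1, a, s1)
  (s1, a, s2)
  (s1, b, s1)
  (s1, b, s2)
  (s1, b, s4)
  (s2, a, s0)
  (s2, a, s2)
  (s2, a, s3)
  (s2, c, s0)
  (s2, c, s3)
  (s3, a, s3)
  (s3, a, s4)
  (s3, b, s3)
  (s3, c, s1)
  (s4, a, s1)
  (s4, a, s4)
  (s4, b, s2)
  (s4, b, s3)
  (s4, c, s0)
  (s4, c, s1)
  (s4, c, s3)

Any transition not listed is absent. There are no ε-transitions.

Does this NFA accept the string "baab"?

No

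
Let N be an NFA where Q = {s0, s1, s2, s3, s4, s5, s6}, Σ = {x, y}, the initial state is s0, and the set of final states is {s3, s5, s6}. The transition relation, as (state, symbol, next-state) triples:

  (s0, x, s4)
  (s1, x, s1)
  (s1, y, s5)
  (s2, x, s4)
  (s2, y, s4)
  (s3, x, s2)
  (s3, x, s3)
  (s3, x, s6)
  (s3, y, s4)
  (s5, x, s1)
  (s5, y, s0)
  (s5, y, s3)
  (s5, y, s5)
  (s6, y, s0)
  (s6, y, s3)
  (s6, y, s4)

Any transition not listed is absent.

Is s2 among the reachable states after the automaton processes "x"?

Start in {s0}.
Read 'x': s0→{s4}; now {s4}.
State s2 is not in {s4}.

No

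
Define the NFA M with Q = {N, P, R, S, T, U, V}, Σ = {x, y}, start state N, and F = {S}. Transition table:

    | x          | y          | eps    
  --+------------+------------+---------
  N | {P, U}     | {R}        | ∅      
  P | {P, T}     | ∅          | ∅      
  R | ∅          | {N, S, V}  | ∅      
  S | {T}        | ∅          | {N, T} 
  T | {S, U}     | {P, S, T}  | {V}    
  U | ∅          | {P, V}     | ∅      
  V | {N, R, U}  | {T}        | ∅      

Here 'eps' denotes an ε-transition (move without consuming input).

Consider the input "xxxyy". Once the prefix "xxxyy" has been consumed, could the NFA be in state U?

Start in {N}.
Read 'x': {N} → {P, U}.
Read 'x': {P, U} → {P, T, V}.
Read 'x': {P, T, V} → {N, P, R, S, T, U, V}.
Read 'y': {N, P, R, S, T, U, V} → {N, P, R, S, T, V}.
Read 'y': {N, P, R, S, T, V} → {N, P, R, S, T, V}.
State U is not in {N, P, R, S, T, V}.

No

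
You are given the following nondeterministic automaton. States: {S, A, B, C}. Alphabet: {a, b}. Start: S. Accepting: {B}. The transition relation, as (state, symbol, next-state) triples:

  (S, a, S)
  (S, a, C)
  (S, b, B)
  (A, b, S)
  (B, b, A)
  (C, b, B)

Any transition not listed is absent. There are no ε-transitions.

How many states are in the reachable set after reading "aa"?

Start in {S}.
Read 'a': {S} → {S, C}.
Read 'a': {S, C} → {S, C}.
That set has 2 states.

2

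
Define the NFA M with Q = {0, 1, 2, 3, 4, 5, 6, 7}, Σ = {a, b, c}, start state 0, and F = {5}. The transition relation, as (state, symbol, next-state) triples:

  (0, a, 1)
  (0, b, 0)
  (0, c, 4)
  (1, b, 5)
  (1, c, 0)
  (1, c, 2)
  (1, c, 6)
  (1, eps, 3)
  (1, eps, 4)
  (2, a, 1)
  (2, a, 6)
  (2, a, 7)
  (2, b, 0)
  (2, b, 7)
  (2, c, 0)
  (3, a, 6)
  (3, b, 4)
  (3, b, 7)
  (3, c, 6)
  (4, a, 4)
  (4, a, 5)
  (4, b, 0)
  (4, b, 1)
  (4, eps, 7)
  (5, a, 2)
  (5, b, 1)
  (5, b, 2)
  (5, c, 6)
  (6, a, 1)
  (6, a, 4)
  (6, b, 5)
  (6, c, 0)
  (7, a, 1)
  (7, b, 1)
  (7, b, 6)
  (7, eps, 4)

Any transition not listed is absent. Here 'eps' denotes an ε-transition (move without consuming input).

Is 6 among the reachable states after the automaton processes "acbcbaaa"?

Yes

Start in {0}.
Read 'a': {0} → {1, 3, 4, 7}.
Read 'c': {1, 3, 4, 7} → {0, 2, 6}.
Read 'b': {0, 2, 6} → {0, 4, 5, 7}.
Read 'c': {0, 4, 5, 7} → {4, 6, 7}.
Read 'b': {4, 6, 7} → {0, 1, 3, 4, 5, 6, 7}.
Read 'a': {0, 1, 3, 4, 5, 6, 7} → {1, 2, 3, 4, 5, 6, 7}.
Read 'a': {1, 2, 3, 4, 5, 6, 7} → {1, 2, 3, 4, 5, 6, 7}.
Read 'a': {1, 2, 3, 4, 5, 6, 7} → {1, 2, 3, 4, 5, 6, 7}.
State 6 is in {1, 2, 3, 4, 5, 6, 7}.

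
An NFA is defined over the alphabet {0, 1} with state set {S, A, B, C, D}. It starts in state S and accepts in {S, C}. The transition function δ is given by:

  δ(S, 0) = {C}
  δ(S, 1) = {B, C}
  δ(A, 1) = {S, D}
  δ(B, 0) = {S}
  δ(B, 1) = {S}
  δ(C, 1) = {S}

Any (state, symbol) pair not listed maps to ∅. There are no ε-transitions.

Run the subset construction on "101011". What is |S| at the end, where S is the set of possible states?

1

Start in {S}.
Read '1': S→{B, C}; now {B, C}.
Read '0': B→{S}, C→∅; now {S}.
Read '1': S→{B, C}; now {B, C}.
Read '0': B→{S}, C→∅; now {S}.
Read '1': S→{B, C}; now {B, C}.
Read '1': B→{S}, C→{S}; now {S}.
That set has 1 state.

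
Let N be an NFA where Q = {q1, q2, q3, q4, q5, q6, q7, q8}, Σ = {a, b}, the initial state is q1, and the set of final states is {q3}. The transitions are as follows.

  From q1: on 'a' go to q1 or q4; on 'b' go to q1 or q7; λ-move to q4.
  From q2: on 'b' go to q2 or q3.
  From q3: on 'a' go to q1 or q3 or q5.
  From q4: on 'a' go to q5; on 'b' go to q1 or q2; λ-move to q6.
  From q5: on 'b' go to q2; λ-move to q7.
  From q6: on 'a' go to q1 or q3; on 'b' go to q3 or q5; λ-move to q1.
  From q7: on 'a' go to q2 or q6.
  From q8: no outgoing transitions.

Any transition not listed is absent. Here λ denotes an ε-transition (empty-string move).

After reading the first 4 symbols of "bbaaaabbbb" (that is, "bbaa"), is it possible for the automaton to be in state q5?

Start: ε-closure({q1}) = {q1, q4, q6}.
Read 'b': q1→{q1, q7}, q4→{q1, q2}, q6→{q3, q5}; union {q1, q2, q3, q5, q7}; ε-closure = {q1, q2, q3, q4, q5, q6, q7}.
Read 'b': q1→{q1, q7}, q2→{q2, q3}, q3→∅, q4→{q1, q2}, q5→{q2}, q6→{q3, q5}, q7→∅; union {q1, q2, q3, q5, q7}; ε-closure = {q1, q2, q3, q4, q5, q6, q7}.
Read 'a': q1→{q1, q4}, q2→∅, q3→{q1, q3, q5}, q4→{q5}, q5→∅, q6→{q1, q3}, q7→{q2, q6}; union {q1, q2, q3, q4, q5, q6}; ε-closure = {q1, q2, q3, q4, q5, q6, q7}.
Read 'a': q1→{q1, q4}, q2→∅, q3→{q1, q3, q5}, q4→{q5}, q5→∅, q6→{q1, q3}, q7→{q2, q6}; union {q1, q2, q3, q4, q5, q6}; ε-closure = {q1, q2, q3, q4, q5, q6, q7}.
State q5 is in {q1, q2, q3, q4, q5, q6, q7}.

Yes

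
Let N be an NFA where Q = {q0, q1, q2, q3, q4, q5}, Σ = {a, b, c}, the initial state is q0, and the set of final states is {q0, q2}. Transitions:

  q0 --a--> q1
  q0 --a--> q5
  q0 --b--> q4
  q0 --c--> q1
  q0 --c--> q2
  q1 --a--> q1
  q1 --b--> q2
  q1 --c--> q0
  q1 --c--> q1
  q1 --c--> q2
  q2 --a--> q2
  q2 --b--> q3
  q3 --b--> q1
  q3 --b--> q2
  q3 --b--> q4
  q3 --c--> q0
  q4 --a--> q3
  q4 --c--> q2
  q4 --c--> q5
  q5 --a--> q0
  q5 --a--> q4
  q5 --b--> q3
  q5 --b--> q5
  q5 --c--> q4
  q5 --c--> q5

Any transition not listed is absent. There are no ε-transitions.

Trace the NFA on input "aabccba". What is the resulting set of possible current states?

Start in {q0}.
Read 'a': q0→{q1, q5}; now {q1, q5}.
Read 'a': q1→{q1}, q5→{q0, q4}; now {q0, q1, q4}.
Read 'b': q0→{q4}, q1→{q2}, q4→∅; now {q2, q4}.
Read 'c': q2→∅, q4→{q2, q5}; now {q2, q5}.
Read 'c': q2→∅, q5→{q4, q5}; now {q4, q5}.
Read 'b': q4→∅, q5→{q3, q5}; now {q3, q5}.
Read 'a': q3→∅, q5→{q0, q4}; now {q0, q4}.

{q0, q4}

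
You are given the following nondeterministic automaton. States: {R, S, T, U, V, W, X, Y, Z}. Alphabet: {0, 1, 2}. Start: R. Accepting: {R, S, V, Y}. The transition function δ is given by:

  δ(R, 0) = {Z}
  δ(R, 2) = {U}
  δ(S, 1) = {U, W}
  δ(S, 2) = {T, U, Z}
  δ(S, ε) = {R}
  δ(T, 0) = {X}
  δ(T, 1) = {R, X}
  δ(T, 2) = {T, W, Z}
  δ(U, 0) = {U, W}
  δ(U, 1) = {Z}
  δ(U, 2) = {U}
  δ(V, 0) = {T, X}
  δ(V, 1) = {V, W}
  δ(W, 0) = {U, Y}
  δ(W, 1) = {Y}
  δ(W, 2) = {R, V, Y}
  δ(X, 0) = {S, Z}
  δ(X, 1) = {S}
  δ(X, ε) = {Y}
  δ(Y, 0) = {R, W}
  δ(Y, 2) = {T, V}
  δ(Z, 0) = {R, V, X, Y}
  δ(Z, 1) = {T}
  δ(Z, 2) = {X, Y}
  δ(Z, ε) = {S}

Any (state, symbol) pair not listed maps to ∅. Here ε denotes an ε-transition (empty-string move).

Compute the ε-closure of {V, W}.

{V, W}

Begin with {V, W}.
No ε-moves leave this set, so the closure equals the set itself.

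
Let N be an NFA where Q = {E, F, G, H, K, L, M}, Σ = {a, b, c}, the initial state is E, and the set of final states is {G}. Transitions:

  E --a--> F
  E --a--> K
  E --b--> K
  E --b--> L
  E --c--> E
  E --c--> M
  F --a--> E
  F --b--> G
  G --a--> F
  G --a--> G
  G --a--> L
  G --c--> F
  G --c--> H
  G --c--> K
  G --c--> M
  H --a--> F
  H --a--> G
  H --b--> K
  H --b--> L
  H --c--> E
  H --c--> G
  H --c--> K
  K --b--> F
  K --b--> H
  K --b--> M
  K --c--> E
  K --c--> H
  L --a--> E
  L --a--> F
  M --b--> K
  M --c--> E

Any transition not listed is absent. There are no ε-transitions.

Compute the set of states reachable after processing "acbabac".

{E, F, H, K, M}

Start in {E}.
Read 'a': {E} → {F, K}.
Read 'c': {F, K} → {E, H}.
Read 'b': {E, H} → {K, L}.
Read 'a': {K, L} → {E, F}.
Read 'b': {E, F} → {G, K, L}.
Read 'a': {G, K, L} → {E, F, G, L}.
Read 'c': {E, F, G, L} → {E, F, H, K, M}.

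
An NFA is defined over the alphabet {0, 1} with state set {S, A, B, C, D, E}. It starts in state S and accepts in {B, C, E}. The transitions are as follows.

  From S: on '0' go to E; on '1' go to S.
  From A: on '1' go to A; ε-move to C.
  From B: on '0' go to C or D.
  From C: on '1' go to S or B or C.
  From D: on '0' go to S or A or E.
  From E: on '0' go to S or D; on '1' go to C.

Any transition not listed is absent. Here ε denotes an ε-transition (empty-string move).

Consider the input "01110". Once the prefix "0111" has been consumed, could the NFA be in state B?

Yes

Start in {S}.
Read '0': S→{E}; now {E}.
Read '1': E→{C}; now {C}.
Read '1': C→{S, B, C}; now {S, B, C}.
Read '1': S→{S}, B→∅, C→{S, B, C}; now {S, B, C}.
State B is in {S, B, C}.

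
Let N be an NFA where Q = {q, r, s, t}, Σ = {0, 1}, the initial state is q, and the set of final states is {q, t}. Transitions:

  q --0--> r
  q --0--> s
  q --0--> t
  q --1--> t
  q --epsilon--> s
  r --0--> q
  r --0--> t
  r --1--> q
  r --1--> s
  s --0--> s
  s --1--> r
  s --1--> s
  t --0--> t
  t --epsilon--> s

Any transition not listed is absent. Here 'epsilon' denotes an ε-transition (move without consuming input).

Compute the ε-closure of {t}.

{s, t}

Begin with {t}.
ε-move t → s; add s.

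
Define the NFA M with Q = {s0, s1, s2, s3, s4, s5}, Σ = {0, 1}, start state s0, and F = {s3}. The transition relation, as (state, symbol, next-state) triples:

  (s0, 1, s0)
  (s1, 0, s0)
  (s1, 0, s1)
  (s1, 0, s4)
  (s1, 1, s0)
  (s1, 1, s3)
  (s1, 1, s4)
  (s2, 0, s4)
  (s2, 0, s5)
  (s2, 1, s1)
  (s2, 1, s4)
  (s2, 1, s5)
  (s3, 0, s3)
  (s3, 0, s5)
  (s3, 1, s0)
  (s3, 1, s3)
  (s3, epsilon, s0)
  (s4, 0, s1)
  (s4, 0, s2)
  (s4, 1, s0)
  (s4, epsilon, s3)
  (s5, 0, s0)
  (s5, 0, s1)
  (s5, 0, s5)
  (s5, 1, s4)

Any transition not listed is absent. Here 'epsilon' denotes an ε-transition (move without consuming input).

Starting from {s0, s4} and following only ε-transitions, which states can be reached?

{s0, s3, s4}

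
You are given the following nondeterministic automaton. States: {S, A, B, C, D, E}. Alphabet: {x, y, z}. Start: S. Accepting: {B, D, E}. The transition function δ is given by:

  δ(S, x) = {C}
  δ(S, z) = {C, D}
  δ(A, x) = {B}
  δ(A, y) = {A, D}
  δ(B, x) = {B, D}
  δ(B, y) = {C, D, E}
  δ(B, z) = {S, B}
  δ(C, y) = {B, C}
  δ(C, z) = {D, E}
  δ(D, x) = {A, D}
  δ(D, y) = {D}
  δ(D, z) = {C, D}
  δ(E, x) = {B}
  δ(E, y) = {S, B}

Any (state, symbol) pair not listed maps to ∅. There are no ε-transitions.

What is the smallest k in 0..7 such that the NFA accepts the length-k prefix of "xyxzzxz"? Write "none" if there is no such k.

Start in {S}.
Read 'x': S→{C}; now {C}.
Read 'y': C→{B, C}; now {B, C}.
None of the earlier sets intersect F, but {B, C} does.

2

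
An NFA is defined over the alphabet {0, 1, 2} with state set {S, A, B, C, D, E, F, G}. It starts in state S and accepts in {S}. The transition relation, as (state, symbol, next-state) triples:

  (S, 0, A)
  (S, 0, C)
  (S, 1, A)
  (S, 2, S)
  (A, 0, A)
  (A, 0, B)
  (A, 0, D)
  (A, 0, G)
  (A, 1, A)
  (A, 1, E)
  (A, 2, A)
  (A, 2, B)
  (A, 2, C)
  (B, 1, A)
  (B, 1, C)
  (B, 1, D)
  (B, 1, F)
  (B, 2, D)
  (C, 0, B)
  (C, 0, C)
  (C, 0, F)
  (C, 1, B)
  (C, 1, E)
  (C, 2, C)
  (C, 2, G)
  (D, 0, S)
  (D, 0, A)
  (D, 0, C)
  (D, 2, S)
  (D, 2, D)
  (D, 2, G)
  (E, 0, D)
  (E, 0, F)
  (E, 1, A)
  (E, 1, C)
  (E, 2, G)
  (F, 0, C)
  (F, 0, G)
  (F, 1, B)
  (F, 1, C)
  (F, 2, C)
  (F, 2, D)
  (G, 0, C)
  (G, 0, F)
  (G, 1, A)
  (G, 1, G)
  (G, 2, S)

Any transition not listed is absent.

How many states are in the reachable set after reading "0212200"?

7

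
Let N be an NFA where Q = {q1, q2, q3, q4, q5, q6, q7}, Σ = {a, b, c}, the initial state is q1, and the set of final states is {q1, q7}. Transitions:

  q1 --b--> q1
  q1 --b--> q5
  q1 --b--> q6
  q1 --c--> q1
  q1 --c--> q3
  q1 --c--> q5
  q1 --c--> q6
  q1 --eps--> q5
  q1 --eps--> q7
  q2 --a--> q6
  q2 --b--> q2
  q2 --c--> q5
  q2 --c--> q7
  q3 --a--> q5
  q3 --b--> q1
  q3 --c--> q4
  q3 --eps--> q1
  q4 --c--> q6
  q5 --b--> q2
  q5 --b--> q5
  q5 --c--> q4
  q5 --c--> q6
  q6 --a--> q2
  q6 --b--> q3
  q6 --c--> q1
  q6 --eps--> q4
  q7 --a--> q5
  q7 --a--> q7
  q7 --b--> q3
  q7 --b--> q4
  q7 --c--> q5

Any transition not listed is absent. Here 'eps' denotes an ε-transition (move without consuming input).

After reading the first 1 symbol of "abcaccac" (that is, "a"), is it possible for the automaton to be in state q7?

Yes

Start: ε-closure({q1}) = {q1, q5, q7}.
Read 'a': q1→∅, q5→∅, q7→{q5, q7}; now {q5, q7}.
State q7 is in {q5, q7}.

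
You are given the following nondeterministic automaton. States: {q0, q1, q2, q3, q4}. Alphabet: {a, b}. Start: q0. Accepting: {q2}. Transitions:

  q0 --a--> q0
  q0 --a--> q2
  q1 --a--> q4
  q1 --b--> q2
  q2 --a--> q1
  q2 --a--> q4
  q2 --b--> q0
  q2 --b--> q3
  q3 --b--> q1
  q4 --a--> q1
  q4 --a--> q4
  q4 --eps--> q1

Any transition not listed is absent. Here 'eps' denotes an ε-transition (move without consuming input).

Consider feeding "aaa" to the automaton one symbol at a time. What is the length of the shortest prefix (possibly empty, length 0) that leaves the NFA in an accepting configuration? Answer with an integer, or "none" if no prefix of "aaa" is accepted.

Start in {q0}.
Read 'a': {q0} → {q0, q2}.
None of the earlier sets intersect F, but {q0, q2} does.

1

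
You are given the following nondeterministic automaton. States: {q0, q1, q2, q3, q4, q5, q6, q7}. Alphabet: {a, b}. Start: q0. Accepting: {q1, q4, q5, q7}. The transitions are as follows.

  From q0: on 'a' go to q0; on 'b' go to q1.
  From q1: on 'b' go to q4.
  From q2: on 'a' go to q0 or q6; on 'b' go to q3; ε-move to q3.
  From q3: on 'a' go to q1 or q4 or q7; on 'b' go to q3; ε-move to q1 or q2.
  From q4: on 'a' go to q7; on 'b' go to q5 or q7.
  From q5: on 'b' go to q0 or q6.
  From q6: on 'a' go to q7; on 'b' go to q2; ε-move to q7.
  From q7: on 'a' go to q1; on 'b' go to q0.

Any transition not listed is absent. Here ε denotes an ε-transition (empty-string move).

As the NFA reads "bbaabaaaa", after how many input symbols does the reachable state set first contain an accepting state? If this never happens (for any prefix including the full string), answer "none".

1

Start in {q0}.
Read 'b': {q0} → {q1}.
None of the earlier sets intersect F, but {q1} does.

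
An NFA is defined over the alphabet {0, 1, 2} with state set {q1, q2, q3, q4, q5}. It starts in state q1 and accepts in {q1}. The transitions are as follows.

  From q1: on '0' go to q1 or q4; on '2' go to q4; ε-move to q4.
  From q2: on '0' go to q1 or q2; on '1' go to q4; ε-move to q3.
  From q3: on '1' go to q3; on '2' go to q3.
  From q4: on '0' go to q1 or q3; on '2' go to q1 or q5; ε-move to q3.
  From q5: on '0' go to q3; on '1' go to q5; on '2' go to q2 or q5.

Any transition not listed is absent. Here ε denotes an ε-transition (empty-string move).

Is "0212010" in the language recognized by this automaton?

Yes

Start: ε-closure({q1}) = {q1, q3, q4}.
Read '0': {q1, q3, q4} → {q1, q3, q4}.
Read '2': {q1, q3, q4} → {q1, q3, q4, q5}.
Read '1': {q1, q3, q4, q5} → {q3, q5}.
Read '2': {q3, q5} → {q2, q3, q5}.
Read '0': {q2, q3, q5} → {q1, q2, q3, q4}.
Read '1': {q1, q2, q3, q4} → {q3, q4}.
Read '0': {q3, q4} → {q1, q3, q4}.
The final set {q1, q3, q4} contains the accepting state q1.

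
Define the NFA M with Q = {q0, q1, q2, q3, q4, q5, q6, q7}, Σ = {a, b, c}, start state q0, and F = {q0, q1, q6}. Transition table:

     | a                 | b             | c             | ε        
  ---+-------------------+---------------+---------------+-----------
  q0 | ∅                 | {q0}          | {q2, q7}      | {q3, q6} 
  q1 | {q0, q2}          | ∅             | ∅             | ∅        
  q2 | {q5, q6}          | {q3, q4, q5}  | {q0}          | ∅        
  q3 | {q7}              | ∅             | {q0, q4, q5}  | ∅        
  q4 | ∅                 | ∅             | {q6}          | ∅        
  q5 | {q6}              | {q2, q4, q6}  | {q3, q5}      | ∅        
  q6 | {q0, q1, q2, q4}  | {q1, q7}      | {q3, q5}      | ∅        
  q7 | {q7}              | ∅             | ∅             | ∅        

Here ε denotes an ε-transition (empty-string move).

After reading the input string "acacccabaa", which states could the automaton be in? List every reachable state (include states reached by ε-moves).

Start: ε-closure({q0}) = {q0, q3, q6}.
Read 'a': q0→∅, q3→{q7}, q6→{q0, q1, q2, q4}; union {q0, q1, q2, q4, q7}; ε-closure = {q0, q1, q2, q3, q4, q6, q7}.
Read 'c': q0→{q2, q7}, q1→∅, q2→{q0}, q3→{q0, q4, q5}, q4→{q6}, q6→{q3, q5}, q7→∅; now {q0, q2, q3, q4, q5, q6, q7}.
Read 'a': q0→∅, q2→{q5, q6}, q3→{q7}, q4→∅, q5→{q6}, q6→{q0, q1, q2, q4}, q7→{q7}; union {q0, q1, q2, q4, q5, q6, q7}; ε-closure = {q0, q1, q2, q3, q4, q5, q6, q7}.
Read 'c': q0→{q2, q7}, q1→∅, q2→{q0}, q3→{q0, q4, q5}, q4→{q6}, q5→{q3, q5}, q6→{q3, q5}, q7→∅; now {q0, q2, q3, q4, q5, q6, q7}.
Read 'c': q0→{q2, q7}, q2→{q0}, q3→{q0, q4, q5}, q4→{q6}, q5→{q3, q5}, q6→{q3, q5}, q7→∅; now {q0, q2, q3, q4, q5, q6, q7}.
Read 'c': q0→{q2, q7}, q2→{q0}, q3→{q0, q4, q5}, q4→{q6}, q5→{q3, q5}, q6→{q3, q5}, q7→∅; now {q0, q2, q3, q4, q5, q6, q7}.
Read 'a': q0→∅, q2→{q5, q6}, q3→{q7}, q4→∅, q5→{q6}, q6→{q0, q1, q2, q4}, q7→{q7}; union {q0, q1, q2, q4, q5, q6, q7}; ε-closure = {q0, q1, q2, q3, q4, q5, q6, q7}.
Read 'b': q0→{q0}, q1→∅, q2→{q3, q4, q5}, q3→∅, q4→∅, q5→{q2, q4, q6}, q6→{q1, q7}, q7→∅; now {q0, q1, q2, q3, q4, q5, q6, q7}.
Read 'a': q0→∅, q1→{q0, q2}, q2→{q5, q6}, q3→{q7}, q4→∅, q5→{q6}, q6→{q0, q1, q2, q4}, q7→{q7}; union {q0, q1, q2, q4, q5, q6, q7}; ε-closure = {q0, q1, q2, q3, q4, q5, q6, q7}.
Read 'a': q0→∅, q1→{q0, q2}, q2→{q5, q6}, q3→{q7}, q4→∅, q5→{q6}, q6→{q0, q1, q2, q4}, q7→{q7}; union {q0, q1, q2, q4, q5, q6, q7}; ε-closure = {q0, q1, q2, q3, q4, q5, q6, q7}.

{q0, q1, q2, q3, q4, q5, q6, q7}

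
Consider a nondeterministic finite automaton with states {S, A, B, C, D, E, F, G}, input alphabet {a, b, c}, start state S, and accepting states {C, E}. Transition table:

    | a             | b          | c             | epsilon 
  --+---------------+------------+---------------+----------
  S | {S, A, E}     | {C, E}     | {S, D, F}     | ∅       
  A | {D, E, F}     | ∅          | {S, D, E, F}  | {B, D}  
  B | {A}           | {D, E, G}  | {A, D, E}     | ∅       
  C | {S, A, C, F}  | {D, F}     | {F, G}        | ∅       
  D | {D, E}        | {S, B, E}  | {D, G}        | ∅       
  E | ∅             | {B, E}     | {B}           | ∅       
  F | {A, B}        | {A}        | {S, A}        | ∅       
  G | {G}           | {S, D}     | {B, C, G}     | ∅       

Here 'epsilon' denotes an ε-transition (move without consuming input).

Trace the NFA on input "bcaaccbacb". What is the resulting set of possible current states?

{S, A, B, C, D, E, F, G}

Start in {S}.
Read 'b': {S} → {C, E}.
Read 'c': {C, E} → {B, F, G}.
Read 'a': {B, F, G} → {A, B, D, G}.
Read 'a': {A, B, D, G} → {A, B, D, E, F, G}.
Read 'c': {A, B, D, E, F, G} → {S, A, B, C, D, E, F, G}.
Read 'c': {S, A, B, C, D, E, F, G} → {S, A, B, C, D, E, F, G}.
Read 'b': {S, A, B, C, D, E, F, G} → {S, A, B, C, D, E, F, G}.
Read 'a': {S, A, B, C, D, E, F, G} → {S, A, B, C, D, E, F, G}.
Read 'c': {S, A, B, C, D, E, F, G} → {S, A, B, C, D, E, F, G}.
Read 'b': {S, A, B, C, D, E, F, G} → {S, A, B, C, D, E, F, G}.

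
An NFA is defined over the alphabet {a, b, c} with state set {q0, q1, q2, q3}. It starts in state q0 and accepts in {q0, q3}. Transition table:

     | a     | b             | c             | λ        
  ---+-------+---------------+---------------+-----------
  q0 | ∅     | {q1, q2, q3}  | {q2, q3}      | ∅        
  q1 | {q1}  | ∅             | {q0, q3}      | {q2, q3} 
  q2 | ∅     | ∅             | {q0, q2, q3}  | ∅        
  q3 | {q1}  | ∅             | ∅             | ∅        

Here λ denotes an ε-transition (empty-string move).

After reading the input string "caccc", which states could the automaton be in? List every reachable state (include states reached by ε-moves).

{q0, q2, q3}

Start in {q0}.
Read 'c': q0→{q2, q3}; now {q2, q3}.
Read 'a': q2→∅, q3→{q1}; union {q1}; ε-closure = {q1, q2, q3}.
Read 'c': q1→{q0, q3}, q2→{q0, q2, q3}, q3→∅; now {q0, q2, q3}.
Read 'c': q0→{q2, q3}, q2→{q0, q2, q3}, q3→∅; now {q0, q2, q3}.
Read 'c': q0→{q2, q3}, q2→{q0, q2, q3}, q3→∅; now {q0, q2, q3}.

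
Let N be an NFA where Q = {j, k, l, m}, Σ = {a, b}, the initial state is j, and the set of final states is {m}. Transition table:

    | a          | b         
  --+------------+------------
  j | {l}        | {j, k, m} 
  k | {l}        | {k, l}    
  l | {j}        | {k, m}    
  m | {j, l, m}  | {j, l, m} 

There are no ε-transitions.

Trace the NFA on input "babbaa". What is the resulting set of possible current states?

{j, l, m}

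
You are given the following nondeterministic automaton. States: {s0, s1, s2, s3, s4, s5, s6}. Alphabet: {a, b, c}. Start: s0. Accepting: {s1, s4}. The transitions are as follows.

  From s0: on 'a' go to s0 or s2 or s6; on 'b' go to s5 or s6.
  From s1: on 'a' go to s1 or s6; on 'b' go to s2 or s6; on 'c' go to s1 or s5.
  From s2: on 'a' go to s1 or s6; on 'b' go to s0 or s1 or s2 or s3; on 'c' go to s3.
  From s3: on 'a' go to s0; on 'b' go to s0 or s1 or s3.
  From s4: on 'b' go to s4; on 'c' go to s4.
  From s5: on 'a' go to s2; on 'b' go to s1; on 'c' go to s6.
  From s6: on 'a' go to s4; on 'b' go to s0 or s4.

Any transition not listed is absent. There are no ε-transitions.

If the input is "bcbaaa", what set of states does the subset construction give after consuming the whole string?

{s0, s1, s2, s4, s6}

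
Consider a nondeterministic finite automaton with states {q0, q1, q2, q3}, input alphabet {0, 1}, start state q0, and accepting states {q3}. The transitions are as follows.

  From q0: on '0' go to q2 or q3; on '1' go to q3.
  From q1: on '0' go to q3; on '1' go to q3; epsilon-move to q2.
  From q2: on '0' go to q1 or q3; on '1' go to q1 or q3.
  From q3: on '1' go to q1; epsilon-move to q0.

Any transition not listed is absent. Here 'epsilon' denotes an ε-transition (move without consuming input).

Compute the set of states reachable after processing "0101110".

{q0, q1, q2, q3}

Start in {q0}.
Read '0': q0→{q2, q3}; union {q2, q3}; ε-closure = {q0, q2, q3}.
Read '1': q0→{q3}, q2→{q1, q3}, q3→{q1}; union {q1, q3}; ε-closure = {q0, q1, q2, q3}.
Read '0': q0→{q2, q3}, q1→{q3}, q2→{q1, q3}, q3→∅; union {q1, q2, q3}; ε-closure = {q0, q1, q2, q3}.
Read '1': q0→{q3}, q1→{q3}, q2→{q1, q3}, q3→{q1}; union {q1, q3}; ε-closure = {q0, q1, q2, q3}.
Read '1': q0→{q3}, q1→{q3}, q2→{q1, q3}, q3→{q1}; union {q1, q3}; ε-closure = {q0, q1, q2, q3}.
Read '1': q0→{q3}, q1→{q3}, q2→{q1, q3}, q3→{q1}; union {q1, q3}; ε-closure = {q0, q1, q2, q3}.
Read '0': q0→{q2, q3}, q1→{q3}, q2→{q1, q3}, q3→∅; union {q1, q2, q3}; ε-closure = {q0, q1, q2, q3}.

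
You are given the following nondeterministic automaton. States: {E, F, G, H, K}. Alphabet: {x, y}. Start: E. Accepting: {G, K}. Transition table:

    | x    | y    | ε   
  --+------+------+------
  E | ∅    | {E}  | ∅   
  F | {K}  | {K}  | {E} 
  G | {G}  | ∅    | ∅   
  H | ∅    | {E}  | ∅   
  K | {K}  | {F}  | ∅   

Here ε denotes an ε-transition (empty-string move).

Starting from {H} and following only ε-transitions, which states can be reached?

{H}

Begin with {H}.
No ε-moves leave this set, so the closure equals the set itself.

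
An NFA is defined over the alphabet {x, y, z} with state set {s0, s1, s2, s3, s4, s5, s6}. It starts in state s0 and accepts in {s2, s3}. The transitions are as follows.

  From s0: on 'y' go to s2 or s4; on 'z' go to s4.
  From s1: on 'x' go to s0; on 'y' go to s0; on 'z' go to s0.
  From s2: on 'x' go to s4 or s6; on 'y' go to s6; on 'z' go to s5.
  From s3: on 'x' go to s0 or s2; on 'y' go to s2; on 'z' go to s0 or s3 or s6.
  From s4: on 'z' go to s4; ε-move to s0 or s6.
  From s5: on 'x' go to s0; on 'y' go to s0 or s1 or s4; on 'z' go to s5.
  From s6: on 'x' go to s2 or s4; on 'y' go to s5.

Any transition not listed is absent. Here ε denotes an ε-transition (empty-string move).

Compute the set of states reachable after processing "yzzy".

Start in {s0}.
Read 'y': {s0} → {s0, s2, s4, s6}.
Read 'z': {s0, s2, s4, s6} → {s0, s4, s5, s6}.
Read 'z': {s0, s4, s5, s6} → {s0, s4, s5, s6}.
Read 'y': {s0, s4, s5, s6} → {s0, s1, s2, s4, s5, s6}.

{s0, s1, s2, s4, s5, s6}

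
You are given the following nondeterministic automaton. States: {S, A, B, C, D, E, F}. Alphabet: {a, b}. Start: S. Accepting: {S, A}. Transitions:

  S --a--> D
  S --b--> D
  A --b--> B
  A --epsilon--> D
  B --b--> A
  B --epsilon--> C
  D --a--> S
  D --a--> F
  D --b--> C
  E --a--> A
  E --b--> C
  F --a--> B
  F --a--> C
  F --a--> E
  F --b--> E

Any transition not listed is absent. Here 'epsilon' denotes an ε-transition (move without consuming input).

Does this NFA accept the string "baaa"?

Yes

Start in {S}.
Read 'b': {S} → {D}.
Read 'a': {D} → {S, F}.
Read 'a': {S, F} → {B, C, D, E}.
Read 'a': {B, C, D, E} → {S, A, D, F}.
The final set {S, A, D, F} contains the accepting states S, A.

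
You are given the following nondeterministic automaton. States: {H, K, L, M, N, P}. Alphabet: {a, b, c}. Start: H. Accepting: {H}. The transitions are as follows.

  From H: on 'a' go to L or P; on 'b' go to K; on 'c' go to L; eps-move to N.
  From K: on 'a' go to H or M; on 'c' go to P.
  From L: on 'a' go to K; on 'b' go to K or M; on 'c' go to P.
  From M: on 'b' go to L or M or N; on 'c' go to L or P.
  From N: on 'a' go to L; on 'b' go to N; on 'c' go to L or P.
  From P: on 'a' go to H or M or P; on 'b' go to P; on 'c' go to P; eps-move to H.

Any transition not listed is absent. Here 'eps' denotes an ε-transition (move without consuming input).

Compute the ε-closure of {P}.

Begin with {P}.
ε-move P → H; add H.
ε-move H → N; add N.

{H, N, P}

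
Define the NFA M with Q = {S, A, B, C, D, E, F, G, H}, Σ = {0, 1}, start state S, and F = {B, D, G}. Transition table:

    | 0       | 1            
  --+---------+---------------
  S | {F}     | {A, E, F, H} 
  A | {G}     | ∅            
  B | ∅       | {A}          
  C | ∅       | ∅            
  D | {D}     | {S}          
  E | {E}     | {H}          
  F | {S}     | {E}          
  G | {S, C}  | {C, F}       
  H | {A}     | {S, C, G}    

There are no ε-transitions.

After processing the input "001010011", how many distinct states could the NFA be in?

5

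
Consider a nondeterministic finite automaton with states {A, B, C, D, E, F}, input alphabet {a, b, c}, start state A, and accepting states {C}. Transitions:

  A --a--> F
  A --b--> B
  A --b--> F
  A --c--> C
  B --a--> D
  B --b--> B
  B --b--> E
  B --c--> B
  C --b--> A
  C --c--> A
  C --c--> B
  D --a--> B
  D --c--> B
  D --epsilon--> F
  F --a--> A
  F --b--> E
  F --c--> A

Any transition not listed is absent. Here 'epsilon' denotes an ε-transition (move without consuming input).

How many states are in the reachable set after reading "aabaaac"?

3

Start in {A}.
Read 'a': A→{F}; now {F}.
Read 'a': F→{A}; now {A}.
Read 'b': A→{B, F}; now {B, F}.
Read 'a': B→{D}, F→{A}; union {A, D}; ε-closure = {A, D, F}.
Read 'a': A→{F}, D→{B}, F→{A}; now {A, B, F}.
Read 'a': A→{F}, B→{D}, F→{A}; now {A, D, F}.
Read 'c': A→{C}, D→{B}, F→{A}; now {A, B, C}.
That set has 3 states.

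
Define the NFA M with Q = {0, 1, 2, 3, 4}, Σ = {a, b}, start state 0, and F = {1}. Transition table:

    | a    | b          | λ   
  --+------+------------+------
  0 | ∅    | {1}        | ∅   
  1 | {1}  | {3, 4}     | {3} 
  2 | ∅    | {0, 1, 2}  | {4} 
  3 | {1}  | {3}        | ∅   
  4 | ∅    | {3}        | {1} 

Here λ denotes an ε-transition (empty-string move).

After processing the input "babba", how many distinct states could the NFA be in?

Start in {0}.
Read 'b': {0} → {1, 3}.
Read 'a': {1, 3} → {1, 3}.
Read 'b': {1, 3} → {1, 3, 4}.
Read 'b': {1, 3, 4} → {1, 3, 4}.
Read 'a': {1, 3, 4} → {1, 3}.
That set has 2 states.

2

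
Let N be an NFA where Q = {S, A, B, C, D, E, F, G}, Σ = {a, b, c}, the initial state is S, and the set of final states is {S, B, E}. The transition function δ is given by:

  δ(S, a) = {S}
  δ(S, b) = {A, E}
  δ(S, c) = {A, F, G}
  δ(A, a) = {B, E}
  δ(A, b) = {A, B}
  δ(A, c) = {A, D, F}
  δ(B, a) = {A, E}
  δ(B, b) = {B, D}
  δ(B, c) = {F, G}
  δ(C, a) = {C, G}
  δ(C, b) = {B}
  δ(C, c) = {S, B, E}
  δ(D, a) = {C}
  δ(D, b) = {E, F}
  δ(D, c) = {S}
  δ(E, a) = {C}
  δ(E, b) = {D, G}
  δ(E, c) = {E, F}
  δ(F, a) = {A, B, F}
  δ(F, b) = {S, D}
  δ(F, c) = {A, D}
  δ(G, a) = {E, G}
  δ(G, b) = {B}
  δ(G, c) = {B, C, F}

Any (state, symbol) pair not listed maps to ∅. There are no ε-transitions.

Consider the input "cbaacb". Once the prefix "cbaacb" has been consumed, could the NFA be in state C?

No

Start in {S}.
Read 'c': {S} → {A, F, G}.
Read 'b': {A, F, G} → {S, A, B, D}.
Read 'a': {S, A, B, D} → {S, A, B, C, E}.
Read 'a': {S, A, B, C, E} → {S, A, B, C, E, G}.
Read 'c': {S, A, B, C, E, G} → {S, A, B, C, D, E, F, G}.
Read 'b': {S, A, B, C, D, E, F, G} → {S, A, B, D, E, F, G}.
State C is not in {S, A, B, D, E, F, G}.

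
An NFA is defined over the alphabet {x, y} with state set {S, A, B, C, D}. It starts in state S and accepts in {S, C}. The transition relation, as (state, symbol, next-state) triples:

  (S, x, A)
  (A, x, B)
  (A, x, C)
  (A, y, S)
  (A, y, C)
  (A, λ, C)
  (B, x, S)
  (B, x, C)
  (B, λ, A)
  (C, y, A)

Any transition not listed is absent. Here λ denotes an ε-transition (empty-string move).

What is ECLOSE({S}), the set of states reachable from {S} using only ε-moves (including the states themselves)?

{S}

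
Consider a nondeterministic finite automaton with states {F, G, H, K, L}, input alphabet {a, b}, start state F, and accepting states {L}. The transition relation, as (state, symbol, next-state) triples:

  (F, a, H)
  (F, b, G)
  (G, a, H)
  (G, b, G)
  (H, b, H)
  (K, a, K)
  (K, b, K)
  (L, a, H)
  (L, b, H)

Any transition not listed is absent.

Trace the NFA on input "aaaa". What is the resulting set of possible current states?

∅

Start in {F}.
Read 'a': F→{H}; now {H}.
Read 'a': H→∅; now ∅.
The set is empty and remains empty for the remaining 2 symbols.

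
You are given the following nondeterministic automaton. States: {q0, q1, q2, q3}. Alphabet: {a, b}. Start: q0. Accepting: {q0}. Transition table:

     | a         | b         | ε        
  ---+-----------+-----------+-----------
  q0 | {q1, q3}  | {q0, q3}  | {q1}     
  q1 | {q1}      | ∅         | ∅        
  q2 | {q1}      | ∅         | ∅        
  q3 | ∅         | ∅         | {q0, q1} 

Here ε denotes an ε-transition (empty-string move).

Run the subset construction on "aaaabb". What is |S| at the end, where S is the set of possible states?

3

Start: ε-closure({q0}) = {q0, q1}.
Read 'a': q0→{q1, q3}, q1→{q1}; union {q1, q3}; ε-closure = {q0, q1, q3}.
Read 'a': q0→{q1, q3}, q1→{q1}, q3→∅; union {q1, q3}; ε-closure = {q0, q1, q3}.
Read 'a': q0→{q1, q3}, q1→{q1}, q3→∅; union {q1, q3}; ε-closure = {q0, q1, q3}.
Read 'a': q0→{q1, q3}, q1→{q1}, q3→∅; union {q1, q3}; ε-closure = {q0, q1, q3}.
Read 'b': q0→{q0, q3}, q1→∅, q3→∅; union {q0, q3}; ε-closure = {q0, q1, q3}.
Read 'b': q0→{q0, q3}, q1→∅, q3→∅; union {q0, q3}; ε-closure = {q0, q1, q3}.
That set has 3 states.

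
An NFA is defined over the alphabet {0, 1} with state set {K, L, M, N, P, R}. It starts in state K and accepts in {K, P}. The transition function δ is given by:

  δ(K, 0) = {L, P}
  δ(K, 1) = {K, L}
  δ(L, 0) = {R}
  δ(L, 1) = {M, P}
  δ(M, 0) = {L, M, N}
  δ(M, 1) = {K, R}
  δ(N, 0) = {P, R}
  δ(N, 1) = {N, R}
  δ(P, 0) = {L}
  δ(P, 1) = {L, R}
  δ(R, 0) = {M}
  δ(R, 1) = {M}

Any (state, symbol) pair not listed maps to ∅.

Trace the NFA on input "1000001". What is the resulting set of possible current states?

{K, L, M, N, P, R}

Start in {K}.
Read '1': {K} → {K, L}.
Read '0': {K, L} → {L, P, R}.
Read '0': {L, P, R} → {L, M, R}.
Read '0': {L, M, R} → {L, M, N, R}.
Read '0': {L, M, N, R} → {L, M, N, P, R}.
Read '0': {L, M, N, P, R} → {L, M, N, P, R}.
Read '1': {L, M, N, P, R} → {K, L, M, N, P, R}.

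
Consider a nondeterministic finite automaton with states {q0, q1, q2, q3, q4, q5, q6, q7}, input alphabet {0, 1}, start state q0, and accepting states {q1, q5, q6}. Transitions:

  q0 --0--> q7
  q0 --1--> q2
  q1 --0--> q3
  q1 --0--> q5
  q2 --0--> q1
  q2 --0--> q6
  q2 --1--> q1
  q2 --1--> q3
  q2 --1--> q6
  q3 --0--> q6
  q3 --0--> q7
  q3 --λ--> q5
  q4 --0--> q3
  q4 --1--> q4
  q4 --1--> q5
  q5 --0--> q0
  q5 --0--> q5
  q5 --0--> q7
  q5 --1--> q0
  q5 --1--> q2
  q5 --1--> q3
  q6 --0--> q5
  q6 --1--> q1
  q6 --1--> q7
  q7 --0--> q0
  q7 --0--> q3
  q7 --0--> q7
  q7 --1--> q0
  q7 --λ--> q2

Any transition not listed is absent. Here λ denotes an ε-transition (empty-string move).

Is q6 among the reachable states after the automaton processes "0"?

No

Start in {q0}.
Read '0': {q0} → {q2, q7}.
State q6 is not in {q2, q7}.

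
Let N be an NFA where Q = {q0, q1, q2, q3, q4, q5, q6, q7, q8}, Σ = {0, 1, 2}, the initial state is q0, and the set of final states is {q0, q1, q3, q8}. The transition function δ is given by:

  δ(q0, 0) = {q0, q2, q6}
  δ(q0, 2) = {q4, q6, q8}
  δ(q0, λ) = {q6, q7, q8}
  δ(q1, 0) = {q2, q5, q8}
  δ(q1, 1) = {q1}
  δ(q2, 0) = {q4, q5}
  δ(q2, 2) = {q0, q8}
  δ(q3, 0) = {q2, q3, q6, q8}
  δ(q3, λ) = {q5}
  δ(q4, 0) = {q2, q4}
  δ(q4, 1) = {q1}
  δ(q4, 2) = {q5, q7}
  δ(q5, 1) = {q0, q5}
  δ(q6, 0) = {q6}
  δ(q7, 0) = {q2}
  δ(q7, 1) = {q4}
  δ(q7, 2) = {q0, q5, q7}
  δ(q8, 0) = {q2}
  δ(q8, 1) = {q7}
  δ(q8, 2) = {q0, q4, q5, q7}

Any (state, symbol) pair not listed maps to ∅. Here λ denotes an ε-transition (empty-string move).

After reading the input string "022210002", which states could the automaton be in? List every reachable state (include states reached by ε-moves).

{q0, q4, q5, q6, q7, q8}

Start: ε-closure({q0}) = {q0, q6, q7, q8}.
Read '0': {q0, q6, q7, q8} → {q0, q2, q6, q7, q8}.
Read '2': {q0, q2, q6, q7, q8} → {q0, q4, q5, q6, q7, q8}.
Read '2': {q0, q4, q5, q6, q7, q8} → {q0, q4, q5, q6, q7, q8}.
Read '2': {q0, q4, q5, q6, q7, q8} → {q0, q4, q5, q6, q7, q8}.
Read '1': {q0, q4, q5, q6, q7, q8} → {q0, q1, q4, q5, q6, q7, q8}.
Read '0': {q0, q1, q4, q5, q6, q7, q8} → {q0, q2, q4, q5, q6, q7, q8}.
Read '0': {q0, q2, q4, q5, q6, q7, q8} → {q0, q2, q4, q5, q6, q7, q8}.
Read '0': {q0, q2, q4, q5, q6, q7, q8} → {q0, q2, q4, q5, q6, q7, q8}.
Read '2': {q0, q2, q4, q5, q6, q7, q8} → {q0, q4, q5, q6, q7, q8}.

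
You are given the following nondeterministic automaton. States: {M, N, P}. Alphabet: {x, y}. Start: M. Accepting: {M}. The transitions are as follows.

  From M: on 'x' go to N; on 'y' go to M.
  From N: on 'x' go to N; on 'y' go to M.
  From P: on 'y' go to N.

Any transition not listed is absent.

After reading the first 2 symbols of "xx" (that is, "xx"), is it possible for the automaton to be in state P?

No

Start in {M}.
Read 'x': M→{N}; now {N}.
Read 'x': N→{N}; now {N}.
State P is not in {N}.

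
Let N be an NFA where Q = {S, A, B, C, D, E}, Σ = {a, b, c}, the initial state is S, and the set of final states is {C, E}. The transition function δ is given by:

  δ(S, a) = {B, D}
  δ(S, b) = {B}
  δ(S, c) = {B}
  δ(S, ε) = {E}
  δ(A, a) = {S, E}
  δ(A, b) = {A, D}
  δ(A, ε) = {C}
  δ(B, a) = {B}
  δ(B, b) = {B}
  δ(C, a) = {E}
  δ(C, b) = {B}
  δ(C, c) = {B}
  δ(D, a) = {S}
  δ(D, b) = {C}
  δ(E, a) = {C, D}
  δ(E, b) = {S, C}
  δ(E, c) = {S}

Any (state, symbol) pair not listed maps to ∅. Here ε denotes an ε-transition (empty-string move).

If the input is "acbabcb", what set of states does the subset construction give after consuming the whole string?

∅

Start: ε-closure({S}) = {S, E}.
Read 'a': {S, E} → {B, C, D}.
Read 'c': {B, C, D} → {B}.
Read 'b': {B} → {B}.
Read 'a': {B} → {B}.
Read 'b': {B} → {B}.
Read 'c': {B} → ∅.
The set is empty and remains empty for the remaining 1 symbol.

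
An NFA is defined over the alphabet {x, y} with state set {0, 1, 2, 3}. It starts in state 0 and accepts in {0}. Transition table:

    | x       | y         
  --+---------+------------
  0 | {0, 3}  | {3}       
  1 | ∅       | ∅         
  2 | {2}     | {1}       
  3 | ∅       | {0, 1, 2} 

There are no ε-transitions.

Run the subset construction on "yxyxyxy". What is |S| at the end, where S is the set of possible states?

0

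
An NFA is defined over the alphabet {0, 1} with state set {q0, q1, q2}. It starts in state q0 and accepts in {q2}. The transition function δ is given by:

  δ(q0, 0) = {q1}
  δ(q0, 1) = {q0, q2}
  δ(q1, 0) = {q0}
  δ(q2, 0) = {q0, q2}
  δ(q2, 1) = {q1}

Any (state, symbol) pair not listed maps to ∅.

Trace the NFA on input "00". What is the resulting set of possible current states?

{q0}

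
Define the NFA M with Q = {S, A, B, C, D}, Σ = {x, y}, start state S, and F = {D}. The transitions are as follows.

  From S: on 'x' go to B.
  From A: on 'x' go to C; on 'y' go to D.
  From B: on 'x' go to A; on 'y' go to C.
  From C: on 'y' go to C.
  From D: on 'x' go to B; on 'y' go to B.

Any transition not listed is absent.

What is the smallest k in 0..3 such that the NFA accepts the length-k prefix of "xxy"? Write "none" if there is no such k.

3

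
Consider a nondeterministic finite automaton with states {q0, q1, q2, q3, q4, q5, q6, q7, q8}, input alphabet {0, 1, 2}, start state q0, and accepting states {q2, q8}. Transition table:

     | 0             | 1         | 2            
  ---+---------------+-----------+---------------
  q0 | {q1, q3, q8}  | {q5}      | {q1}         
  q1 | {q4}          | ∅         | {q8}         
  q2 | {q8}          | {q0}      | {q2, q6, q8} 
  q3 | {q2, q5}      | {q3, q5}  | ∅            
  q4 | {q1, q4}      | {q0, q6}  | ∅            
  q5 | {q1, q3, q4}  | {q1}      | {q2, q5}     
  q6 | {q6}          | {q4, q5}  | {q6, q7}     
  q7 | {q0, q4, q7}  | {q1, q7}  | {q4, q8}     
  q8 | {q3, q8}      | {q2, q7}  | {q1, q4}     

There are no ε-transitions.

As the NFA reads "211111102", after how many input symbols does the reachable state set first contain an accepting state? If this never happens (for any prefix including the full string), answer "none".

none

Start in {q0}.
Read '2': q0→{q1}; now {q1}.
Read '1': q1→∅; now ∅.
The set is empty and remains empty for the remaining 7 symbols.
No reachable set along the way intersects F.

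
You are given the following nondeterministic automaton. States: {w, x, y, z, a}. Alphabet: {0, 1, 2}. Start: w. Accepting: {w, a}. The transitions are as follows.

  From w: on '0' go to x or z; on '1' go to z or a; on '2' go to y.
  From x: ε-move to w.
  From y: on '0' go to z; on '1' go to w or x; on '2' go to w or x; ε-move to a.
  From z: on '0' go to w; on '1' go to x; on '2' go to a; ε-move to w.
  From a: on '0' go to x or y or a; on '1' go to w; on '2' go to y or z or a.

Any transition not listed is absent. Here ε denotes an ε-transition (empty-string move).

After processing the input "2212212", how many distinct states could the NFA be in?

4

Start in {w}.
Read '2': {w} → {y, a}.
Read '2': {y, a} → {w, x, y, z, a}.
Read '1': {w, x, y, z, a} → {w, x, z, a}.
Read '2': {w, x, z, a} → {w, y, z, a}.
Read '2': {w, y, z, a} → {w, x, y, z, a}.
Read '1': {w, x, y, z, a} → {w, x, z, a}.
Read '2': {w, x, z, a} → {w, y, z, a}.
That set has 4 states.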